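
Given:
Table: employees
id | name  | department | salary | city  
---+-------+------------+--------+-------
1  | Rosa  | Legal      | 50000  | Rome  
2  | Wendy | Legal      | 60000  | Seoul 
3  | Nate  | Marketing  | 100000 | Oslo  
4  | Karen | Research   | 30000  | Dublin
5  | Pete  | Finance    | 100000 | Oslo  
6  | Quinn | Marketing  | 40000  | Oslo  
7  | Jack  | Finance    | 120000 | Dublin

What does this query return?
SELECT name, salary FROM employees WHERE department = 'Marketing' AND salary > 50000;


Filtering: department = 'Marketing' AND salary > 50000
Matching: 1 rows

1 rows:
Nate, 100000


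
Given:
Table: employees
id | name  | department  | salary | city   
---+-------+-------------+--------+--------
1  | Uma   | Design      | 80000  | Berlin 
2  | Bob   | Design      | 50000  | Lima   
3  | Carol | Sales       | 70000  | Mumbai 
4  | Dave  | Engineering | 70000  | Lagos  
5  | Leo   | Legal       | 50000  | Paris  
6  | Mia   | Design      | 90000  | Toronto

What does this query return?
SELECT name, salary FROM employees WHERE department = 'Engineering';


Filtering: department = 'Engineering'
Matching rows: 1

1 rows:
Dave, 70000


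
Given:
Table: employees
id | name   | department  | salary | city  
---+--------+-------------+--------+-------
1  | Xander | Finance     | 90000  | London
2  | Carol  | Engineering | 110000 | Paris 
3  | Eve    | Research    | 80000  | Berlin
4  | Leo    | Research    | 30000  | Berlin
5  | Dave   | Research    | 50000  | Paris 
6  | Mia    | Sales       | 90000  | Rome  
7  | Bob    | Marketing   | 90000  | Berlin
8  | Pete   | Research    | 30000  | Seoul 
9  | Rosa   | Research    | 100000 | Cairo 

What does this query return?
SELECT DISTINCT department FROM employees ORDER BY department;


All 'department' values (row order): Finance, Engineering, Research, Research, Research, Sales, Marketing, Research, Research
Removing duplicates leaves 5 unique value(s).

5 values:
Engineering
Finance
Marketing
Research
Sales


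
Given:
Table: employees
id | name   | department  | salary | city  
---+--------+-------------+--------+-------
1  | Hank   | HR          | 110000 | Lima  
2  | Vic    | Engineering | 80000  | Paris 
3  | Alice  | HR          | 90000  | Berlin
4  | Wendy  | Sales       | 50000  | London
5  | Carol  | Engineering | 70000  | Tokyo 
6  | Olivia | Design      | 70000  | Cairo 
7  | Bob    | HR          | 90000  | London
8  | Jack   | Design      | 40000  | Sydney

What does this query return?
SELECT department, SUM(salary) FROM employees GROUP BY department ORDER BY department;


Summing salary within each department:
  Design: 70000 + 40000 = 110000
  Engineering: 80000 + 70000 = 150000
  HR: 110000 + 90000 + 90000 = 290000
  Sales: 50000 = 50000


4 groups:
Design, 110000
Engineering, 150000
HR, 290000
Sales, 50000


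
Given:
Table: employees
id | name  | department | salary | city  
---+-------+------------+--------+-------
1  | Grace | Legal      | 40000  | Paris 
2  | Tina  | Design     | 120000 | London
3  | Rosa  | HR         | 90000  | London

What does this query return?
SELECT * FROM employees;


SELECT * returns all 3 rows with all columns

3 rows:
1, Grace, Legal, 40000, Paris
2, Tina, Design, 120000, London
3, Rosa, HR, 90000, London


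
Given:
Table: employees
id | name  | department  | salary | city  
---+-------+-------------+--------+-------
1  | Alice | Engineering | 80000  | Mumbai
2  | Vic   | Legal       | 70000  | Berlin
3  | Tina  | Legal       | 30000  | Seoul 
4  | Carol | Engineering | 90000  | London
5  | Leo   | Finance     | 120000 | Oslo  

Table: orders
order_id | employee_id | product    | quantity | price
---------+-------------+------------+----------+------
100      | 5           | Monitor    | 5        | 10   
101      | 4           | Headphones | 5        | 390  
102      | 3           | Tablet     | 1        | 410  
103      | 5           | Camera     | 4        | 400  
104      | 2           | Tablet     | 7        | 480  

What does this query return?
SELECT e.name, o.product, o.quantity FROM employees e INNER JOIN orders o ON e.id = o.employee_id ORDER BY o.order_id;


Joining employees.id = orders.employee_id:
  employee Leo (id=5) -> order Monitor
  employee Carol (id=4) -> order Headphones
  employee Tina (id=3) -> order Tablet
  employee Leo (id=5) -> order Camera
  employee Vic (id=2) -> order Tablet


5 rows:
Leo, Monitor, 5
Carol, Headphones, 5
Tina, Tablet, 1
Leo, Camera, 4
Vic, Tablet, 7


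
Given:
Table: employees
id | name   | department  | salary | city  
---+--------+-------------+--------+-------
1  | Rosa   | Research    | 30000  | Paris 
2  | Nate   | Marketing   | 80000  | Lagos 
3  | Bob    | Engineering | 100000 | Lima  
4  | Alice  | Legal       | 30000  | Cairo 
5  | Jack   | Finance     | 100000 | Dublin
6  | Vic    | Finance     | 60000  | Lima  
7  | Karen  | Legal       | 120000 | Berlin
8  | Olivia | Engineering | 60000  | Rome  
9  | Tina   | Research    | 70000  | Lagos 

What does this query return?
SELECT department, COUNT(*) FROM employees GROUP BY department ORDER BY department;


Assigning each row to its department group:
  Rosa -> Research
  Nate -> Marketing
  Bob -> Engineering
  Alice -> Legal
  Jack -> Finance
  Vic -> Finance
  Karen -> Legal
  Olivia -> Engineering
  Tina -> Research


5 groups:
Engineering, 2
Finance, 2
Legal, 2
Marketing, 1
Research, 2


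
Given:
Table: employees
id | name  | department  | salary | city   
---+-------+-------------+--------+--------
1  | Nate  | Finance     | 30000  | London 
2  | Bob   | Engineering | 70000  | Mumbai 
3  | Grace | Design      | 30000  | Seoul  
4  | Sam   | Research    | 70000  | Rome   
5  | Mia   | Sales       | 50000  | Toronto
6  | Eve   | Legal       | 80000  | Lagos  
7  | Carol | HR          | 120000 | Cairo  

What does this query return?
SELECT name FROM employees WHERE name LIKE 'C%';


LIKE 'C%' matches names starting with 'C'
Matching: 1

1 rows:
Carol


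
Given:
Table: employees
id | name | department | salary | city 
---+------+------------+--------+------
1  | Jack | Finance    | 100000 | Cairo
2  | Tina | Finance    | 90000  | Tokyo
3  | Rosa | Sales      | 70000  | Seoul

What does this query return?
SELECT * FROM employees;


SELECT * returns all 3 rows with all columns

3 rows:
1, Jack, Finance, 100000, Cairo
2, Tina, Finance, 90000, Tokyo
3, Rosa, Sales, 70000, Seoul


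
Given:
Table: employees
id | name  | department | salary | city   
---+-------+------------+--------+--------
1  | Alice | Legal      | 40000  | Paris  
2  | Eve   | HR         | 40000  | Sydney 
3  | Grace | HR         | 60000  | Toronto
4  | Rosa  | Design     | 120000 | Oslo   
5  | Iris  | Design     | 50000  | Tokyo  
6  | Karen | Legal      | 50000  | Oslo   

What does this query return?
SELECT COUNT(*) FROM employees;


COUNT(*) counts all rows

6


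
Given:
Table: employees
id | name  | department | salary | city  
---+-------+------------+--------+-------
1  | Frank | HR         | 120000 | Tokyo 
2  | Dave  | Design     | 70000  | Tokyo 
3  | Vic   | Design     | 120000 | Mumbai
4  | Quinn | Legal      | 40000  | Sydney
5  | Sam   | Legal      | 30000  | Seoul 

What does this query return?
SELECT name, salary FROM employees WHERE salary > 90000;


Filtering: salary > 90000
Matching: 2 rows

2 rows:
Frank, 120000
Vic, 120000


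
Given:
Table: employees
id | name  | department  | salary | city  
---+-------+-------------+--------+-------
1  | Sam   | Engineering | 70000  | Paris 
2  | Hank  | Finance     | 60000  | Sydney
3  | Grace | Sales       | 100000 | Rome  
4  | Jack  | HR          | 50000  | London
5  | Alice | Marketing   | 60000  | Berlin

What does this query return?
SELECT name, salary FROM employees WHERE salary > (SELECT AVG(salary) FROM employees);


Subquery: AVG(salary) = 68000.0
Filtering: salary > 68000.0
  Sam (70000) -> MATCH
  Grace (100000) -> MATCH


2 rows:
Sam, 70000
Grace, 100000


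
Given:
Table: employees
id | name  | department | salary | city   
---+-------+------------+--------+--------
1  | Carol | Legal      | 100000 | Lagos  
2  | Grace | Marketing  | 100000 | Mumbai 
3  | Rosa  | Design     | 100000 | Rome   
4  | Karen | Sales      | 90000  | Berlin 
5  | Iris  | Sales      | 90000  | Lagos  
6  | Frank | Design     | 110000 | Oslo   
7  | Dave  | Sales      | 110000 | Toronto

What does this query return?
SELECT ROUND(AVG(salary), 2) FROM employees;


SUM(salary) = 700000
COUNT = 7
ROUND(AVG, 2) = ROUND(700000 / 7, 2) = 100000.0

100000.0


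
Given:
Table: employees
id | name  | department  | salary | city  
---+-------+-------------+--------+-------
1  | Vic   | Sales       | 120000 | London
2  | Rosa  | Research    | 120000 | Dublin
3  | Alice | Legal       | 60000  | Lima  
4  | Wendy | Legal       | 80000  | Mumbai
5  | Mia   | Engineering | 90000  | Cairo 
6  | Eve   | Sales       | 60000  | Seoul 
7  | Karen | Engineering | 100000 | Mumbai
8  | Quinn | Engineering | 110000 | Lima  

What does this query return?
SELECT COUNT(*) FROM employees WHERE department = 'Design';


Counting rows where department = 'Design'


0


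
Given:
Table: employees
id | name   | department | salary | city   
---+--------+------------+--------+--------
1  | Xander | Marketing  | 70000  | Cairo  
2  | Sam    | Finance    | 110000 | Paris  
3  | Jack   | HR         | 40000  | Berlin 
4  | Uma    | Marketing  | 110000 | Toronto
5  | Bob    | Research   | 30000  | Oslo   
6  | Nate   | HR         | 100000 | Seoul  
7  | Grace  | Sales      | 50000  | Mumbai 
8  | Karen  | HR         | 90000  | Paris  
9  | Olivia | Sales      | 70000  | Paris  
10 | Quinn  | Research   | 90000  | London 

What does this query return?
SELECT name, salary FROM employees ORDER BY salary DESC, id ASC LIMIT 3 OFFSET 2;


Sort by salary DESC (id ASC tiebreak), then skip 2 and take 3
Rows 3 through 5

3 rows:
Nate, 100000
Karen, 90000
Quinn, 90000


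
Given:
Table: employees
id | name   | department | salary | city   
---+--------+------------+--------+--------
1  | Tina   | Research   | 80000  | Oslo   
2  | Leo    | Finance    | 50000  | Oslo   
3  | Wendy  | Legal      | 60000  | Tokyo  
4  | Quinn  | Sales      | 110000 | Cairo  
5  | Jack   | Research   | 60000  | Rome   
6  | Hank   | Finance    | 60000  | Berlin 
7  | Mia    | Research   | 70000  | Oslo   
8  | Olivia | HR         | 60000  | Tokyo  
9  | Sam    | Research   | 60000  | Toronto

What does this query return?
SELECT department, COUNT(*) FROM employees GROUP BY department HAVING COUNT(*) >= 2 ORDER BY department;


Groups with count >= 2:
  Finance: 2 -> PASS
  Research: 4 -> PASS
  HR: 1 -> filtered out
  Legal: 1 -> filtered out
  Sales: 1 -> filtered out


2 groups:
Finance, 2
Research, 4


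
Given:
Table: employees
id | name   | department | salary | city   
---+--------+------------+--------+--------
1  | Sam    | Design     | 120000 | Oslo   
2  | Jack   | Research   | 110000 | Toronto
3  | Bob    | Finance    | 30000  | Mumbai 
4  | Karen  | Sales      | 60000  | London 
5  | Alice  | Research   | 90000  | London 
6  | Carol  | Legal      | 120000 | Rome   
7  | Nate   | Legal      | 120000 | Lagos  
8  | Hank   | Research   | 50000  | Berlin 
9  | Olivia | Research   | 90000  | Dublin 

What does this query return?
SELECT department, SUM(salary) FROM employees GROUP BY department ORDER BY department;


Summing salary within each department:
  Design: 120000 = 120000
  Finance: 30000 = 30000
  Legal: 120000 + 120000 = 240000
  Research: 110000 + 90000 + 50000 + 90000 = 340000
  Sales: 60000 = 60000


5 groups:
Design, 120000
Finance, 30000
Legal, 240000
Research, 340000
Sales, 60000


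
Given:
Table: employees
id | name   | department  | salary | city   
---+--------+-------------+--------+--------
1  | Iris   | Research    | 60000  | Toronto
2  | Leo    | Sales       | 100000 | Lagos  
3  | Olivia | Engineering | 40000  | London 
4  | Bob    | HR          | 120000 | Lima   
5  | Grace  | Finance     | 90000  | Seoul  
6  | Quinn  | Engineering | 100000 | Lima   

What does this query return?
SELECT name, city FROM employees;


Projecting columns: name, city

6 rows:
Iris, Toronto
Leo, Lagos
Olivia, London
Bob, Lima
Grace, Seoul
Quinn, Lima


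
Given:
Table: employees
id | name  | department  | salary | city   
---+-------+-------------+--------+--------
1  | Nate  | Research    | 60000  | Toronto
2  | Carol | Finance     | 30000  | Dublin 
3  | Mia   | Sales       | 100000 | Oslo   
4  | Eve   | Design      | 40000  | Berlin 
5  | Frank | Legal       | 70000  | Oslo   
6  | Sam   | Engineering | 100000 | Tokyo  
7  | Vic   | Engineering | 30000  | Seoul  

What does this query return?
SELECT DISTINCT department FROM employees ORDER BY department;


All 'department' values (row order): Research, Finance, Sales, Design, Legal, Engineering, Engineering
Removing duplicates leaves 6 unique value(s).

6 values:
Design
Engineering
Finance
Legal
Research
Sales


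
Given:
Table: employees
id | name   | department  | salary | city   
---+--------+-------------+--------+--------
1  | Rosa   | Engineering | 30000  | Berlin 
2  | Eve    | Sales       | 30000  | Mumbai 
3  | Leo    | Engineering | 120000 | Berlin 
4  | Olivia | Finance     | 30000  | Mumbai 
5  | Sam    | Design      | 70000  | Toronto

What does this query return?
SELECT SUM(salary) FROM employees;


SUM(salary) = 30000 + 30000 + 120000 + 30000 + 70000 = 280000

280000


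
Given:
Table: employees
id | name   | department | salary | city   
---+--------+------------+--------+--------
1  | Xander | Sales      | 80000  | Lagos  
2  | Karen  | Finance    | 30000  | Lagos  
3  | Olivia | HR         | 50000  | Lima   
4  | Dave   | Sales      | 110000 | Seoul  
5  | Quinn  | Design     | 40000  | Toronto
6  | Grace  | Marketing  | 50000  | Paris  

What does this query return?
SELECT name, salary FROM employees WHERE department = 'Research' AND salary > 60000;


Filtering: department = 'Research' AND salary > 60000
Matching: 0 rows

Empty result set (0 rows)


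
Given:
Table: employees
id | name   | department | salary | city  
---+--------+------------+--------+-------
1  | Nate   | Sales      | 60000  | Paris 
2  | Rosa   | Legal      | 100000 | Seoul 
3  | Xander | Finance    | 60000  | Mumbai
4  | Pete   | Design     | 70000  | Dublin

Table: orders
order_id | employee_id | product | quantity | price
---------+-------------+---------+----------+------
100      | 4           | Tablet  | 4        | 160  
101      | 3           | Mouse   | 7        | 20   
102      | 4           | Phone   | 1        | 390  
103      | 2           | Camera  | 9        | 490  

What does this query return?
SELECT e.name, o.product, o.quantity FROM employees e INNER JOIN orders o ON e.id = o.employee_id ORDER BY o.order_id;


Joining employees.id = orders.employee_id:
  employee Pete (id=4) -> order Tablet
  employee Xander (id=3) -> order Mouse
  employee Pete (id=4) -> order Phone
  employee Rosa (id=2) -> order Camera


4 rows:
Pete, Tablet, 4
Xander, Mouse, 7
Pete, Phone, 1
Rosa, Camera, 9


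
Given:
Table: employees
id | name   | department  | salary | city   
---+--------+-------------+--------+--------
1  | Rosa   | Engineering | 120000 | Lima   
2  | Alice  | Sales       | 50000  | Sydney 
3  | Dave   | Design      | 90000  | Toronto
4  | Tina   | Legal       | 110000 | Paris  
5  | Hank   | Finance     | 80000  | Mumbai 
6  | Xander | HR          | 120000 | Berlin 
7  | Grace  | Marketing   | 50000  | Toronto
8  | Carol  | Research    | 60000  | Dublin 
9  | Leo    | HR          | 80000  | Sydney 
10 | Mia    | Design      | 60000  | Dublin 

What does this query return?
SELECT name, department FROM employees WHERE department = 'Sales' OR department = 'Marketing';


Filtering: department = 'Sales' OR 'Marketing'
Matching: 2 rows

2 rows:
Alice, Sales
Grace, Marketing


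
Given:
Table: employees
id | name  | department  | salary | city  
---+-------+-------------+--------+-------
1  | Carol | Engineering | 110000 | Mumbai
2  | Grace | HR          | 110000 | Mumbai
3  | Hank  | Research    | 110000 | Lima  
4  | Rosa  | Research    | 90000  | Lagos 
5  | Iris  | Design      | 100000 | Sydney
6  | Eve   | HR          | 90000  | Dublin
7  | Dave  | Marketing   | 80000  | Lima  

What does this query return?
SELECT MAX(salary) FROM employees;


Salaries: 110000, 110000, 110000, 90000, 100000, 90000, 80000
MAX = 110000

110000


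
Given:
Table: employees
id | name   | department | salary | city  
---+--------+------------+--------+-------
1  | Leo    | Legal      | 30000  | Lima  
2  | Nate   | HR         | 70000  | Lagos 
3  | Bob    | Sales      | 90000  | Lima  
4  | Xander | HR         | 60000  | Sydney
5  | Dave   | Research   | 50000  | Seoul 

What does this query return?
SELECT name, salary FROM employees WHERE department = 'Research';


Filtering: department = 'Research'
Matching rows: 1

1 rows:
Dave, 50000


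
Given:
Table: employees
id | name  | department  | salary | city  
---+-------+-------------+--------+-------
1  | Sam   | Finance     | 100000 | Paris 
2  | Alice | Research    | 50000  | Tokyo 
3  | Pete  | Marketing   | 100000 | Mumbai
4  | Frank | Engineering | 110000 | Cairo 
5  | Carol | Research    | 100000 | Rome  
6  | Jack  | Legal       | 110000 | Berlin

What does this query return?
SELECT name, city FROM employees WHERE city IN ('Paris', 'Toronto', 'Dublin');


Filtering: city IN ('Paris', 'Toronto', 'Dublin')
Matching: 1 rows

1 rows:
Sam, Paris


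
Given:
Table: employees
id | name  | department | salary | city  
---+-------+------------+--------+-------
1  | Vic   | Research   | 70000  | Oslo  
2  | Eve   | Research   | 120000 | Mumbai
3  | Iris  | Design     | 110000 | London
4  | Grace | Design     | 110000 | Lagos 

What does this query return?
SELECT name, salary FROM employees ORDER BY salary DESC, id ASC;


Sorting by salary DESC, then id ASC for ties

4 rows:
Eve, 120000
Iris, 110000
Grace, 110000
Vic, 70000


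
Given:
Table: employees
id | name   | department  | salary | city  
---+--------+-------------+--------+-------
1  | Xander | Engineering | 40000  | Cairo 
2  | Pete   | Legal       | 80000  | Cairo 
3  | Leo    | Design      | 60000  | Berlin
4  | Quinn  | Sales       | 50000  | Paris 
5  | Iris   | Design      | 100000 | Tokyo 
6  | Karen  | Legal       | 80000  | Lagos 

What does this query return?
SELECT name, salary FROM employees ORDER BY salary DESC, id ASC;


Sorting by salary DESC, then id ASC for ties

6 rows:
Iris, 100000
Pete, 80000
Karen, 80000
Leo, 60000
Quinn, 50000
Xander, 40000


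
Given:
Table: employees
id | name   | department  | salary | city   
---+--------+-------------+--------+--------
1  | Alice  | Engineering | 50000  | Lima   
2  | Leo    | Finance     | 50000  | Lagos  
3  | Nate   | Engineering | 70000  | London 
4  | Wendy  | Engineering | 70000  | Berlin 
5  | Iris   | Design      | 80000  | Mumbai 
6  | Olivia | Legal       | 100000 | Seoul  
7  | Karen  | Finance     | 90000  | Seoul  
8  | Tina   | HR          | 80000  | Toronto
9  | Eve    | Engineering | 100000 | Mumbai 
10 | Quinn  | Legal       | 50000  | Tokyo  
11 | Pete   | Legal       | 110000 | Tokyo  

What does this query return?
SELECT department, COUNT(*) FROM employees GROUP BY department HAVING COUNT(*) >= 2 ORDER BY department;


Groups with count >= 2:
  Engineering: 4 -> PASS
  Finance: 2 -> PASS
  Legal: 3 -> PASS
  Design: 1 -> filtered out
  HR: 1 -> filtered out


3 groups:
Engineering, 4
Finance, 2
Legal, 3


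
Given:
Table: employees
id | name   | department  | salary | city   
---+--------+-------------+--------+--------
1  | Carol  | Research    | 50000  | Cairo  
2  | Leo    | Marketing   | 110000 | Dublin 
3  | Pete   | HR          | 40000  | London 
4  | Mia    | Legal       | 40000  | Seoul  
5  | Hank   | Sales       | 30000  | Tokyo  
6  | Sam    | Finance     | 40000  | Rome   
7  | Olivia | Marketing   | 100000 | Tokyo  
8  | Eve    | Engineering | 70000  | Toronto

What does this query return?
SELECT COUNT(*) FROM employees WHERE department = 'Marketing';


Counting rows where department = 'Marketing'
  Leo -> MATCH
  Olivia -> MATCH


2


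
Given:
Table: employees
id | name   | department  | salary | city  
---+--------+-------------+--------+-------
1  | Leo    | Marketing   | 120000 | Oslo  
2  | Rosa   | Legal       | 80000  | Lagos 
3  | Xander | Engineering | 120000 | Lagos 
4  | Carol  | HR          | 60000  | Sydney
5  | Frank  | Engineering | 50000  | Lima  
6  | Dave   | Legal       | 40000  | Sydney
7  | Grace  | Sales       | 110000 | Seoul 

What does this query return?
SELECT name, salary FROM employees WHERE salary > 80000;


Filtering: salary > 80000
Matching: 3 rows

3 rows:
Leo, 120000
Xander, 120000
Grace, 110000


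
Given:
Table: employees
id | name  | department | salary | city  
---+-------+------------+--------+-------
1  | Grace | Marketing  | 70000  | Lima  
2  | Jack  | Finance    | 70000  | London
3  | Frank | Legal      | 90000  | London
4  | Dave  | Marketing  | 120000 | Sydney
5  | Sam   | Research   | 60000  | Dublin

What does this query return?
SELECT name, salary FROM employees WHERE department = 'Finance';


Filtering: department = 'Finance'
Matching rows: 1

1 rows:
Jack, 70000


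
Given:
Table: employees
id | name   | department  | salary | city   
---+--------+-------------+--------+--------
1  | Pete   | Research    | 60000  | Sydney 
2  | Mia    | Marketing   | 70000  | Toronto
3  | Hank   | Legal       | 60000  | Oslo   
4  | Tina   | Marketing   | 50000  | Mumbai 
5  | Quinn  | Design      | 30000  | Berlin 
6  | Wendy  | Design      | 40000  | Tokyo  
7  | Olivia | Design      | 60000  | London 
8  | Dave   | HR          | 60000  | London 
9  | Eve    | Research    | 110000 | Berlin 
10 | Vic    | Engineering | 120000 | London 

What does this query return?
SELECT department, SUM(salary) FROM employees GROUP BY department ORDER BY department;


Summing salary within each department:
  Design: 30000 + 40000 + 60000 = 130000
  Engineering: 120000 = 120000
  HR: 60000 = 60000
  Legal: 60000 = 60000
  Marketing: 70000 + 50000 = 120000
  Research: 60000 + 110000 = 170000


6 groups:
Design, 130000
Engineering, 120000
HR, 60000
Legal, 60000
Marketing, 120000
Research, 170000


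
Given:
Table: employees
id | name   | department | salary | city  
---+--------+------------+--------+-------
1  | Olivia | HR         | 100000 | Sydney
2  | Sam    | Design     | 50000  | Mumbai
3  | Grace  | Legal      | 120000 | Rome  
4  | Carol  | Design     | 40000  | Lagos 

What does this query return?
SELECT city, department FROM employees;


Projecting columns: city, department

4 rows:
Sydney, HR
Mumbai, Design
Rome, Legal
Lagos, Design


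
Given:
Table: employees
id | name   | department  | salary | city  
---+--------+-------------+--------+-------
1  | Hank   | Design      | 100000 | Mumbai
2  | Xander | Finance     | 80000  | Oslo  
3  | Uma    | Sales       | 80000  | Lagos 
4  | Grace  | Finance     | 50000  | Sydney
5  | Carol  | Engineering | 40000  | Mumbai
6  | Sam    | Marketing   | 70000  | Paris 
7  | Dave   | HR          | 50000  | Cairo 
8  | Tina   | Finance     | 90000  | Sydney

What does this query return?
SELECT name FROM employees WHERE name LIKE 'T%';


LIKE 'T%' matches names starting with 'T'
Matching: 1

1 rows:
Tina


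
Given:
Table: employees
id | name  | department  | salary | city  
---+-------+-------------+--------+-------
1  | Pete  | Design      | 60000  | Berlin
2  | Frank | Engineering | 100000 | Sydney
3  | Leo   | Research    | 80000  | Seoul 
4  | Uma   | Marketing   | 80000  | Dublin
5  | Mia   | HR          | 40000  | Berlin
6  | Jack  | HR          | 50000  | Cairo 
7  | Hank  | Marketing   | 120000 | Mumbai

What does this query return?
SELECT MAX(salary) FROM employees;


Salaries: 60000, 100000, 80000, 80000, 40000, 50000, 120000
MAX = 120000

120000


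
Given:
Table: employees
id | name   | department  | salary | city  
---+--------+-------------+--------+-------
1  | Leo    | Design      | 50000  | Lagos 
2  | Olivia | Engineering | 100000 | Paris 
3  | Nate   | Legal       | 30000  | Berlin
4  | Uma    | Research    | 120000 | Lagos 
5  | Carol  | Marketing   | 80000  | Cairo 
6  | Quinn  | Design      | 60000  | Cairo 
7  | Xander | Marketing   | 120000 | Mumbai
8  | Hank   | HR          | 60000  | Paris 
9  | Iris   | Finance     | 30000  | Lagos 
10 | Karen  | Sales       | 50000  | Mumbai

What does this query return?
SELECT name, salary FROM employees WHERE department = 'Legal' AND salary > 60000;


Filtering: department = 'Legal' AND salary > 60000
Matching: 0 rows

Empty result set (0 rows)


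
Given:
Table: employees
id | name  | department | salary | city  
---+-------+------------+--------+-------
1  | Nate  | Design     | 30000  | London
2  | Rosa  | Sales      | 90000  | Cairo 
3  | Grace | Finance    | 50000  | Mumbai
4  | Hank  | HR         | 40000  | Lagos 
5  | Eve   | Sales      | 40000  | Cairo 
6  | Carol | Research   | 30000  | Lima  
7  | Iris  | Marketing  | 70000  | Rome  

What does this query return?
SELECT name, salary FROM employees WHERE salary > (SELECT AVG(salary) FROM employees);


Subquery: AVG(salary) = 50000.0
Filtering: salary > 50000.0
  Rosa (90000) -> MATCH
  Iris (70000) -> MATCH


2 rows:
Rosa, 90000
Iris, 70000


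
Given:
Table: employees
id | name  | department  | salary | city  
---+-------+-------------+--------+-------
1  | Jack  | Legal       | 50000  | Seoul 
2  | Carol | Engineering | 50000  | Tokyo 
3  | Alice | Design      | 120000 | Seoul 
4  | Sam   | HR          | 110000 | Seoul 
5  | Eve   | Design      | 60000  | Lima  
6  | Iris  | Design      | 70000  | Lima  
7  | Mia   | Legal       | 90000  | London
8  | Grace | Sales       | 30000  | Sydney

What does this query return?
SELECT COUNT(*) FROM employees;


COUNT(*) counts all rows

8


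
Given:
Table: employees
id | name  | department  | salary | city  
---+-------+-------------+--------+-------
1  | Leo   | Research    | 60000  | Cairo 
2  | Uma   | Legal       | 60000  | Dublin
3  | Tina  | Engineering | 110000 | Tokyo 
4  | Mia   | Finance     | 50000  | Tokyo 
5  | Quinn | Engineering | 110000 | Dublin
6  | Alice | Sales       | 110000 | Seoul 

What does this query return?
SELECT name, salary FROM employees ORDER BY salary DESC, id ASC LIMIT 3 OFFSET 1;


Sort by salary DESC (id ASC tiebreak), then skip 1 and take 3
Rows 2 through 4

3 rows:
Quinn, 110000
Alice, 110000
Leo, 60000


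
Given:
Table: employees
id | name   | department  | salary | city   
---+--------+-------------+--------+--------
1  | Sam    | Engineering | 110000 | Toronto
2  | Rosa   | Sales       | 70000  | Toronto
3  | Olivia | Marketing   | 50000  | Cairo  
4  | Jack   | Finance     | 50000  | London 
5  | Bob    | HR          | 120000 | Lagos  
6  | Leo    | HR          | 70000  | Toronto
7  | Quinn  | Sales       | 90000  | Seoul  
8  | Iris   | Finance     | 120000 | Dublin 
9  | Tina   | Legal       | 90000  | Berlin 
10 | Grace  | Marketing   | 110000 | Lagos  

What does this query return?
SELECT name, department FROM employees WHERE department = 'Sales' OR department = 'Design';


Filtering: department = 'Sales' OR 'Design'
Matching: 2 rows

2 rows:
Rosa, Sales
Quinn, Sales


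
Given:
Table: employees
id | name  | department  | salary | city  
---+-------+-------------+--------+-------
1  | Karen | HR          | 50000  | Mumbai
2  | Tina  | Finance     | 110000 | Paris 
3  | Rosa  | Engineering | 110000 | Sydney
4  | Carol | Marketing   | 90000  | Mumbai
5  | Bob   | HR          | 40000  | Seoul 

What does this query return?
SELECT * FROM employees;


SELECT * returns all 5 rows with all columns

5 rows:
1, Karen, HR, 50000, Mumbai
2, Tina, Finance, 110000, Paris
3, Rosa, Engineering, 110000, Sydney
4, Carol, Marketing, 90000, Mumbai
5, Bob, HR, 40000, Seoul


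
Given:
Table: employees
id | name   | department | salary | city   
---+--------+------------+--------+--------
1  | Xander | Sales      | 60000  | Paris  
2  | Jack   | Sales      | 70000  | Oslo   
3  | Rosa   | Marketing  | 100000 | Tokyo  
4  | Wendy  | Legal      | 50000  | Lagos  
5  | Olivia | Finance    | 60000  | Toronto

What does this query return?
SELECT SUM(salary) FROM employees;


SUM(salary) = 60000 + 70000 + 100000 + 50000 + 60000 = 340000

340000


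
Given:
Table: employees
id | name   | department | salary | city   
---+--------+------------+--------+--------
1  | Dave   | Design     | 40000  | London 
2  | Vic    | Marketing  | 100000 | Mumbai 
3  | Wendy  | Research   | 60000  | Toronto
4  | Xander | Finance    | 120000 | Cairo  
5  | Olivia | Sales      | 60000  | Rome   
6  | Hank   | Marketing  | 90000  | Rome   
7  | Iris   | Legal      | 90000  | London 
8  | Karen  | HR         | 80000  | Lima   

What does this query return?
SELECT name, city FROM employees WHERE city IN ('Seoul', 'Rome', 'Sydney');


Filtering: city IN ('Seoul', 'Rome', 'Sydney')
Matching: 2 rows

2 rows:
Olivia, Rome
Hank, Rome


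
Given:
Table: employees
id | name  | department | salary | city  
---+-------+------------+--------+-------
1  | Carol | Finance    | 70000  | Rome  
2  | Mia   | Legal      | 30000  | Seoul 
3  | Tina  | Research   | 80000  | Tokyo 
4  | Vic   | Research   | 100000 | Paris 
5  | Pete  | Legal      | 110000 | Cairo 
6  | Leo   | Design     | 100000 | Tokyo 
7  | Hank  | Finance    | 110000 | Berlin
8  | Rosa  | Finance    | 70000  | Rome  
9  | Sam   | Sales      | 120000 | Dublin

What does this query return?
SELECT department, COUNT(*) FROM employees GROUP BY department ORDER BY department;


Assigning each row to its department group:
  Carol -> Finance
  Mia -> Legal
  Tina -> Research
  Vic -> Research
  Pete -> Legal
  Leo -> Design
  Hank -> Finance
  Rosa -> Finance
  Sam -> Sales


5 groups:
Design, 1
Finance, 3
Legal, 2
Research, 2
Sales, 1


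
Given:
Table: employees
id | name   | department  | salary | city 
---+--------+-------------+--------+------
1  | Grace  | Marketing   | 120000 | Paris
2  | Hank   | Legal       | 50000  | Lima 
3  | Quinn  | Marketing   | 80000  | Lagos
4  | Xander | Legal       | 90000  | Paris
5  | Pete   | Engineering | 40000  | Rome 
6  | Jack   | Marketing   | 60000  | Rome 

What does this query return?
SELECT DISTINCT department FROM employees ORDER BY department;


All 'department' values (row order): Marketing, Legal, Marketing, Legal, Engineering, Marketing
Removing duplicates leaves 3 unique value(s).

3 values:
Engineering
Legal
Marketing


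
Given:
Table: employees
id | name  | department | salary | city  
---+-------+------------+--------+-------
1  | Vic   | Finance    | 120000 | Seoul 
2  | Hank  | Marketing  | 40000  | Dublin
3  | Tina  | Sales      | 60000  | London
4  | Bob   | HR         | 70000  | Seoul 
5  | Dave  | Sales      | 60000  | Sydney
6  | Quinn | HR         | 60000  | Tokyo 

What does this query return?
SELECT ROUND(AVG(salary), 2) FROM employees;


SUM(salary) = 410000
COUNT = 6
ROUND(AVG, 2) = ROUND(410000 / 6, 2) = 68333.33

68333.33


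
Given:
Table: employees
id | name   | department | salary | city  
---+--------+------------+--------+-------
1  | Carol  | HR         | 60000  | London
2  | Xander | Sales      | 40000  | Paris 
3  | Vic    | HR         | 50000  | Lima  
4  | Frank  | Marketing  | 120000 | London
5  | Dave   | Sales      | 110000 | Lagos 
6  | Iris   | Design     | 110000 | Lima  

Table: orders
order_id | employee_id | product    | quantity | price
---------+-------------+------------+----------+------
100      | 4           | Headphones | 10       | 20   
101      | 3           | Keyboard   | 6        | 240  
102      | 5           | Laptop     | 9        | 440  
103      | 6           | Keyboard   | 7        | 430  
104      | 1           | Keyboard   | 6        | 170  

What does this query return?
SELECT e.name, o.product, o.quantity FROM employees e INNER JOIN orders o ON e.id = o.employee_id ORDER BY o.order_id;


Joining employees.id = orders.employee_id:
  employee Frank (id=4) -> order Headphones
  employee Vic (id=3) -> order Keyboard
  employee Dave (id=5) -> order Laptop
  employee Iris (id=6) -> order Keyboard
  employee Carol (id=1) -> order Keyboard


5 rows:
Frank, Headphones, 10
Vic, Keyboard, 6
Dave, Laptop, 9
Iris, Keyboard, 7
Carol, Keyboard, 6


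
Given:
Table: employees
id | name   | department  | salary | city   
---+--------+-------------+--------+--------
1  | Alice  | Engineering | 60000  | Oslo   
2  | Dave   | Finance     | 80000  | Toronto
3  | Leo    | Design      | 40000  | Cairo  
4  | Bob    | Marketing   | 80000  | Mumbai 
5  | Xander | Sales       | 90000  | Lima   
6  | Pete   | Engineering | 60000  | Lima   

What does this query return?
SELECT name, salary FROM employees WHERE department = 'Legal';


Filtering: department = 'Legal'
Matching rows: 0

Empty result set (0 rows)


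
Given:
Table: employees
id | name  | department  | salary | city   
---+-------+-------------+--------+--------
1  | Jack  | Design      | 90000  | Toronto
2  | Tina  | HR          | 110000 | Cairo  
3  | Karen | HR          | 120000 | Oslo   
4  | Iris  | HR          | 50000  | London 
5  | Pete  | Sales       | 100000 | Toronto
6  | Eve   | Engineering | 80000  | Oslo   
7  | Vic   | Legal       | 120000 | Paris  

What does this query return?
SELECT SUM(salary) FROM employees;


SUM(salary) = 90000 + 110000 + 120000 + 50000 + 100000 + 80000 + 120000 = 670000

670000


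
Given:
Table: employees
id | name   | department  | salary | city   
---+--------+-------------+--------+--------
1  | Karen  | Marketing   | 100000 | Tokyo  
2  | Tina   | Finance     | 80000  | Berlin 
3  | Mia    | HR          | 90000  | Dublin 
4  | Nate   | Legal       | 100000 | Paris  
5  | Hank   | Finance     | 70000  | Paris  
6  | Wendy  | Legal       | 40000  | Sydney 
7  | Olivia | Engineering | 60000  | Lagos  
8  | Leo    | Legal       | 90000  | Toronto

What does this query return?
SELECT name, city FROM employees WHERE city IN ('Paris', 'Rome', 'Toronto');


Filtering: city IN ('Paris', 'Rome', 'Toronto')
Matching: 3 rows

3 rows:
Nate, Paris
Hank, Paris
Leo, Toronto


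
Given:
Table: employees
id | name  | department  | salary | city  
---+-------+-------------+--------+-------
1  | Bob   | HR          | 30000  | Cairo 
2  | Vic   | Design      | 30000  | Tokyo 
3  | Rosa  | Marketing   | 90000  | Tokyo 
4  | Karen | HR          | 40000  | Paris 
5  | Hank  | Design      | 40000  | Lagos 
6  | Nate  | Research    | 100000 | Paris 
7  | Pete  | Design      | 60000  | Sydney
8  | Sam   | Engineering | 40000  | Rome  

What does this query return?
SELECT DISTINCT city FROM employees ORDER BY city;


All 'city' values (row order): Cairo, Tokyo, Tokyo, Paris, Lagos, Paris, Sydney, Rome
Removing duplicates leaves 6 unique value(s).

6 values:
Cairo
Lagos
Paris
Rome
Sydney
Tokyo


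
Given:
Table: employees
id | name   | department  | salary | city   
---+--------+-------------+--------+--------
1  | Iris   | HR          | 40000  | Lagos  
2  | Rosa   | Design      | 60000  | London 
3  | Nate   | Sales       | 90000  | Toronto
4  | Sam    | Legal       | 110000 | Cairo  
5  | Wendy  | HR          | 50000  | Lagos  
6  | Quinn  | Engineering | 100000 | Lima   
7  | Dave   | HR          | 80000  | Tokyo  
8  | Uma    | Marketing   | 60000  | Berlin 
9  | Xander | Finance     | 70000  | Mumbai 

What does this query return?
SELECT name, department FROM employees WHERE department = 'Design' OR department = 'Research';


Filtering: department = 'Design' OR 'Research'
Matching: 1 rows

1 rows:
Rosa, Design


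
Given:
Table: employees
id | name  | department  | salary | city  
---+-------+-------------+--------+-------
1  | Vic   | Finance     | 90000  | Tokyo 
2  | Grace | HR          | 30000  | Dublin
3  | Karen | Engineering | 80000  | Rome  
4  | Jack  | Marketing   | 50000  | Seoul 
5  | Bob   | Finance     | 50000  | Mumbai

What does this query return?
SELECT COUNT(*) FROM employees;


COUNT(*) counts all rows

5


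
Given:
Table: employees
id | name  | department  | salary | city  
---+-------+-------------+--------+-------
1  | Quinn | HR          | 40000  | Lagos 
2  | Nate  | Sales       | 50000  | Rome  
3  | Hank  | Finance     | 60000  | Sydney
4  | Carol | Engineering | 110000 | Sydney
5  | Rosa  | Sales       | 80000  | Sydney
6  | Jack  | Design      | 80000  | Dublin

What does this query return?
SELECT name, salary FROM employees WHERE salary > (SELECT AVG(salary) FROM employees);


Subquery: AVG(salary) = 70000.0
Filtering: salary > 70000.0
  Carol (110000) -> MATCH
  Rosa (80000) -> MATCH
  Jack (80000) -> MATCH


3 rows:
Carol, 110000
Rosa, 80000
Jack, 80000


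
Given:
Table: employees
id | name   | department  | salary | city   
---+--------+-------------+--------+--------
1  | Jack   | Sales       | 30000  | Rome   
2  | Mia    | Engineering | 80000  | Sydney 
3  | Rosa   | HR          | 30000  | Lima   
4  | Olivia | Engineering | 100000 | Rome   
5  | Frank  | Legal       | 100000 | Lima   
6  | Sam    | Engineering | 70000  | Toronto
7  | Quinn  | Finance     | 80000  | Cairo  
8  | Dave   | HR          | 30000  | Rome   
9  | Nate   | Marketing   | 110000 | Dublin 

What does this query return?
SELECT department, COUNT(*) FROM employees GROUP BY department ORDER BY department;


Assigning each row to its department group:
  Jack -> Sales
  Mia -> Engineering
  Rosa -> HR
  Olivia -> Engineering
  Frank -> Legal
  Sam -> Engineering
  Quinn -> Finance
  Dave -> HR
  Nate -> Marketing


6 groups:
Engineering, 3
Finance, 1
HR, 2
Legal, 1
Marketing, 1
Sales, 1


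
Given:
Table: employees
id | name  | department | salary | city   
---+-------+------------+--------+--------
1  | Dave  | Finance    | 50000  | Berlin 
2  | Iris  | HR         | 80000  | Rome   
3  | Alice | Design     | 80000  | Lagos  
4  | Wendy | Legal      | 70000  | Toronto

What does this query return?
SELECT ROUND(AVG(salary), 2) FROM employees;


SUM(salary) = 280000
COUNT = 4
ROUND(AVG, 2) = ROUND(280000 / 4, 2) = 70000.0

70000.0


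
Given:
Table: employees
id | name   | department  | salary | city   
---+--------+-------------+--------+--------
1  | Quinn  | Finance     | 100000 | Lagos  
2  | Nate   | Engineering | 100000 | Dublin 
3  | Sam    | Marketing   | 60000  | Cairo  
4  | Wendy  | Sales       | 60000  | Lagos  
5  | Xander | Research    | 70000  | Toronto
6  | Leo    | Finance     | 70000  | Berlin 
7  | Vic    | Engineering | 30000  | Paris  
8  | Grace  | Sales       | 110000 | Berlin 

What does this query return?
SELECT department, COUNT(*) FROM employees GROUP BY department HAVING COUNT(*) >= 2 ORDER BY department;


Groups with count >= 2:
  Engineering: 2 -> PASS
  Finance: 2 -> PASS
  Sales: 2 -> PASS
  Marketing: 1 -> filtered out
  Research: 1 -> filtered out


3 groups:
Engineering, 2
Finance, 2
Sales, 2


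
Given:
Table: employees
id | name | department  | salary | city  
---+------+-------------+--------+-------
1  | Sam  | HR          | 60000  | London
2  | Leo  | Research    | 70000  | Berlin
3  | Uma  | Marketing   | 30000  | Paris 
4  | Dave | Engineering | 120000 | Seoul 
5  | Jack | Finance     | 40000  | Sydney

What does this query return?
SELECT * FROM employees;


SELECT * returns all 5 rows with all columns

5 rows:
1, Sam, HR, 60000, London
2, Leo, Research, 70000, Berlin
3, Uma, Marketing, 30000, Paris
4, Dave, Engineering, 120000, Seoul
5, Jack, Finance, 40000, Sydney


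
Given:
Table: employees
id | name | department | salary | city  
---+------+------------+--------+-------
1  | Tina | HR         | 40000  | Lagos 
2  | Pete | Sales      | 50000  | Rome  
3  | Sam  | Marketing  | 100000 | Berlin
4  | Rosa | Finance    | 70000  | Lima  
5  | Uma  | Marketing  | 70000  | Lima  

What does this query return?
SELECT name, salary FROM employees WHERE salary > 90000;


Filtering: salary > 90000
Matching: 1 rows

1 rows:
Sam, 100000


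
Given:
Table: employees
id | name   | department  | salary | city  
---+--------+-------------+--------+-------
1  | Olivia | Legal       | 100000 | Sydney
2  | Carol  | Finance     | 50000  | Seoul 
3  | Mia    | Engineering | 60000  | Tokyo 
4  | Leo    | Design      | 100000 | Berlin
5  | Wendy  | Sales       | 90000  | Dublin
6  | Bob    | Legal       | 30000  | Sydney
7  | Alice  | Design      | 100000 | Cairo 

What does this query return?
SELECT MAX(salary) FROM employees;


Salaries: 100000, 50000, 60000, 100000, 90000, 30000, 100000
MAX = 100000

100000
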